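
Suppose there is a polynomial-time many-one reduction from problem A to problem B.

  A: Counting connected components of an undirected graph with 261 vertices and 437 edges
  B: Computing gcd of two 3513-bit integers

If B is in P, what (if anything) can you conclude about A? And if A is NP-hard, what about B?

A poly-time reduction A <=_p B means any A-instance can be transformed to a B-instance in poly time.
If B is in P: compose the reduction with B's poly-time algorithm to solve A in poly time, so A is in P.
If A is NP-hard: every NP problem reduces to A, which reduces to B; composing reductions, every NP problem reduces to B, so B is NP-hard.
(Here in fact A is P and B is P.)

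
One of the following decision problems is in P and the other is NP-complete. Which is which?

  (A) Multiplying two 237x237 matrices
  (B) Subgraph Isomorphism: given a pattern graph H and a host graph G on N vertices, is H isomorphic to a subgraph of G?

(A) is P: the schoolbook algorithm runs in O(n^3).
(B) is NP-complete: generalizes Clique and Hamiltonian Path (pattern size is part of the input).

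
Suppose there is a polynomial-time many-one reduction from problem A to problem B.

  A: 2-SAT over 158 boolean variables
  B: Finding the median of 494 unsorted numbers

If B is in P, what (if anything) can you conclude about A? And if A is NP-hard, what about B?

A poly-time reduction A <=_p B means any A-instance can be transformed to a B-instance in poly time.
If B is in P: compose the reduction with B's poly-time algorithm to solve A in poly time, so A is in P.
If A is NP-hard: every NP problem reduces to A, which reduces to B; composing reductions, every NP problem reduces to B, so B is NP-hard.
(Here in fact A is P and B is P.)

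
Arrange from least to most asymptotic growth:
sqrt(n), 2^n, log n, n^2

Ordered by growth rate: log n < sqrt(n) < n^2 < 2^n.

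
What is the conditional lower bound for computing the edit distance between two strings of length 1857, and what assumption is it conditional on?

Under SETH (the Strong Exponential Time Hypothesis), edit distance on length-1857 strings cannot be computed in O(n^(2-epsilon)) time for any epsilon > 0 (Backurs-Indyk). The reduction is from CNF-SAT via the orthogonal vectors problem.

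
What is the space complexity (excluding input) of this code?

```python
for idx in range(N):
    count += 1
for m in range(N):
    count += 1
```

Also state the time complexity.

Space complexity: O(1).
Only a constant amount of auxiliary storage is used; nothing grows with n.
Time complexity: O(n).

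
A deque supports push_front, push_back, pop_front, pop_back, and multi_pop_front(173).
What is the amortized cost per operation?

Assign 2 credits to each push operation. A pop uses 1 saved credit. multi_pop_front(173) uses up to 173 saved credits from previous pushes. Credits never go negative. Amortized cost is O(1).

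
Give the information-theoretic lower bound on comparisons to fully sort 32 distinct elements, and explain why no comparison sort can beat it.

A comparison sort is a binary decision tree whose leaves are the 32! = 263130836933693530167218012160000000 possible output permutations. A binary tree with L leaves has height >= ceil(log_2(L)). So any comparison sort needs >= ceil(log_2(32!)) = 118 comparisons in the worst case.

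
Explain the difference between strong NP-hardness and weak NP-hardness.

A problem is strongly NP-hard if it remains NP-hard even when all numbers in the input are bounded by a polynomial in the input length. A weakly NP-hard problem admits a pseudopolynomial algorithm. Subset Sum is weakly NP-hard (has O(nW) DP). 3-SAT is strongly NP-hard (no numeric parameters).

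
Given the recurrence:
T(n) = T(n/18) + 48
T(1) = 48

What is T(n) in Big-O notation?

Each step divides n by 18 and adds 48. After log_18(n) steps, T(n) = O(log n).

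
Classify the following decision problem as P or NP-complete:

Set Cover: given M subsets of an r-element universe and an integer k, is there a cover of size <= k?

This problem is NP-complete: one of Karp's 21 NP-complete problems (with k part of the input).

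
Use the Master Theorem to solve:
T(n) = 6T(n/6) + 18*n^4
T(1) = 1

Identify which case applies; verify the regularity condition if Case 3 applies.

a=6, b=6, f(n)=18*n^4.
log_6(6) = 1 < 4.
f(n) = Omega(n^(1+epsilon)) for some epsilon > 0, so Case 3 is the candidate.
Regularity: a*f(n/b) = 6*18*(n/6)^4 = (6/1296)*18*n^4 <= c*f(n) with c = 6/1296 < 1. Satisfied.
Case 3: T(n) = Theta(n^4).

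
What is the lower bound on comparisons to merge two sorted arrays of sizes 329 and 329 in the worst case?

Adversary: with |329 - 329| <= 1 the inputs can be fully interleaved so that every adjacent pair in the merged output comes from different arrays. Then each of the 657 adjacent pairs must be directly compared, or the algorithm cannot determine their relative order. Standard merge meets this bound.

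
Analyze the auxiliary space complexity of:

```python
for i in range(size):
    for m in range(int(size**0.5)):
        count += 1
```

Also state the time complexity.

Space complexity: O(1).
Only a constant amount of auxiliary storage is used; nothing grows with n.
Time complexity: O(n * sqrt(n)).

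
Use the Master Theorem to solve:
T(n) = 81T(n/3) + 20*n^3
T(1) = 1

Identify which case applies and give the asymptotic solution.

a=81, b=3, f(n)=20*n^3.
log_3(81) = 4 > 3.
Since f(n) = O(n^3) is polynomially smaller than n^4, Case 1 applies.
T(n) = Theta(n^4).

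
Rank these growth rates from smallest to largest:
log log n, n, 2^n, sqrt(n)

Ordered by growth rate: log log n < sqrt(n) < n < 2^n.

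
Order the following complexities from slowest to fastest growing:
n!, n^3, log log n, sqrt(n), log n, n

Ordered by growth rate: log log n < log n < sqrt(n) < n < n^3 < n!.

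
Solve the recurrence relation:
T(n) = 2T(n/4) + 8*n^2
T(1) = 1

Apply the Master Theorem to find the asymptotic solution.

a=2, b=4, f(n)=8*n^2. log_4(2) = 0.5 < 2. Case 3: T(n) = O(n^2).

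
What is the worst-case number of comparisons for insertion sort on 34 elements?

Insertion sort on reverse-sorted input: 1 + 2 + ... + (34-1) = 561 comparisons.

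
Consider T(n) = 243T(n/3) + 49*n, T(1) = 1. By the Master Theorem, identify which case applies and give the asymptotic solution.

a=243, b=3, f(n)=49*n.
log_3(243) = 5 > 1.
Since f(n) = O(n^1) is polynomially smaller than n^5, Case 1 applies.
T(n) = Theta(n^5).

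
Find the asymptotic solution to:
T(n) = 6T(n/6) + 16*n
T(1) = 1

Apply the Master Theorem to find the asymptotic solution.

a=6, b=6, f(n)=16*n. log_6(6) = 1. Case 2: T(n) = O(n log n).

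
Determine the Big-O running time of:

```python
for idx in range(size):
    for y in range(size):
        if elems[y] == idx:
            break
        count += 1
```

Time complexity: O(n^2).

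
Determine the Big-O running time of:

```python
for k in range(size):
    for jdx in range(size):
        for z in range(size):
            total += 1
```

Time complexity: O(n^3).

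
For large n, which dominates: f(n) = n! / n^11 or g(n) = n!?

g(n) = n! grows faster: the ratio n!/(n!/n^11) = n^11 -> infinity.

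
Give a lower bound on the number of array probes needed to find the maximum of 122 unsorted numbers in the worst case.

Adversary: any unprobed cell could hold a value larger than everything seen so far. If fewer than 122 cells are probed, the adversary places the max in an unprobed cell. So all 122 cells must be examined; together with 122-1 comparisons this is tight.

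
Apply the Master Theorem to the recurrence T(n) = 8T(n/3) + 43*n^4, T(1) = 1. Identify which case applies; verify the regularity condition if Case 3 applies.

a=8, b=3, f(n)=43*n^4.
log_3(8) = 1.893 < 4.
f(n) = Omega(n^(1.893+epsilon)) for some epsilon > 0, so Case 3 is the candidate.
Regularity: a*f(n/b) = 8*43*(n/3)^4 = (8/81)*43*n^4 <= c*f(n) with c = 8/81 < 1. Satisfied.
Case 3: T(n) = Theta(n^4).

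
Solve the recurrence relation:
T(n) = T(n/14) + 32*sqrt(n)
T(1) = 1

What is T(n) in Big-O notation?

Each level contributes sqrt(n/14^k). Geometric series with ratio 1/sqrt(14) < 1 sums to O(sqrt(n)).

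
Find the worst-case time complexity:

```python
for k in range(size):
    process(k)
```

Time complexity: O(n).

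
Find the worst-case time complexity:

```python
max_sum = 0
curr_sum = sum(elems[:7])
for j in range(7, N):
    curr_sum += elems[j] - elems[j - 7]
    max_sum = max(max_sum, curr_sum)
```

Time complexity: O(n).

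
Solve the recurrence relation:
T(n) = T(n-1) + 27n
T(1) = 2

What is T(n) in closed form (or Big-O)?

Unrolling: T(n) = 2 + 27*(2 + 3 + ... + n) = 2 + 27*(n(n+1)/2 - 1) = O(n^2).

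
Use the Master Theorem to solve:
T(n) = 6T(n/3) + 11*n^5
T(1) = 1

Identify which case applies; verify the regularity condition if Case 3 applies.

a=6, b=3, f(n)=11*n^5.
log_3(6) = 1.631 < 5.
f(n) = Omega(n^(1.631+epsilon)) for some epsilon > 0, so Case 3 is the candidate.
Regularity: a*f(n/b) = 6*11*(n/3)^5 = (6/243)*11*n^5 <= c*f(n) with c = 6/243 < 1. Satisfied.
Case 3: T(n) = Theta(n^5).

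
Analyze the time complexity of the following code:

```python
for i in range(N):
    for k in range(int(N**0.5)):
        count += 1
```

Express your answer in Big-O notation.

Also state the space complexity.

Time complexity: O(n * sqrt(n)).
Space complexity: O(1).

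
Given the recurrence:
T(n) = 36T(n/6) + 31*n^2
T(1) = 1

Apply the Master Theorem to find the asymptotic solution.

a=36, b=6, f(n)=31*n^2. log_6(36) = 2. Case 2: T(n) = O(n^2 log n).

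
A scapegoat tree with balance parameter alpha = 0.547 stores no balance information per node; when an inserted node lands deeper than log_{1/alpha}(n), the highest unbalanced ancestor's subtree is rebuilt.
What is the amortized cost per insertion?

Search/insert path is O(log n). A rebuild of a subtree of size s costs O(s), but with alpha = 0.547 at least Omega(s) insertions must have occurred in that subtree since its last rebuild. Charging O(1) of the rebuild to each such insertion gives O(log n) amortized.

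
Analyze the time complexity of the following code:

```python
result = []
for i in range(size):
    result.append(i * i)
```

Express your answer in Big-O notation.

Time complexity: O(n).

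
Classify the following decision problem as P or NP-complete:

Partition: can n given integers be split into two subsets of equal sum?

This problem is NP-complete: Subset Sum reduces to it (one of Karp's 21 NP-complete problems).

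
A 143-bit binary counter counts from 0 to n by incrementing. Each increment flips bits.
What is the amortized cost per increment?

Bit i flips every 2^i increments. Total flips over n increments: sum_{i=0}^{143} n/2^i < 2n. Amortized cost: 2n/n = O(1).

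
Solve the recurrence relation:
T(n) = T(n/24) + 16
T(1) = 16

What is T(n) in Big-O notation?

Each step divides n by 24 and adds 16. After log_24(n) steps, T(n) = O(log n).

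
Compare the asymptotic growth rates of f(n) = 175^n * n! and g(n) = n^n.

f(n) = 175^n * n! grows faster: by Stirling n! ~ sqrt(2 pi n)(n/e)^n, so 175^n n! / n^n ~ (175/e)^n sqrt(2 pi n) -> infinity since 175/e > 1.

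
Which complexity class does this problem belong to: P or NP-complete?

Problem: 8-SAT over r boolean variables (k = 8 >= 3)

This problem is NP-complete: 3-SAT is NP-complete (Cook-Levin); k-SAT for k>=3 reduces from 3-SAT.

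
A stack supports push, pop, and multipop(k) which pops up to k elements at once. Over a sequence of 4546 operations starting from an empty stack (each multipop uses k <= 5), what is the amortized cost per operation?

Each element is pushed exactly once and popped at most once (whether by pop or as part of a multipop). So the total number of individual pops over the whole sequence is at most the number of pushes, which is at most 4546. Total work <= 2 * 4546, hence O(1) amortized per operation.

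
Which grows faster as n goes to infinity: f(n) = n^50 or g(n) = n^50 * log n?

g(n) = n^50 * log n grows faster: extra log n factor -> infinity.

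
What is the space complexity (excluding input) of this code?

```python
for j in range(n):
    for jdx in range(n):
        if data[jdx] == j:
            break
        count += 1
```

Space complexity: O(1).
Only a constant amount of auxiliary storage is used; nothing grows with n.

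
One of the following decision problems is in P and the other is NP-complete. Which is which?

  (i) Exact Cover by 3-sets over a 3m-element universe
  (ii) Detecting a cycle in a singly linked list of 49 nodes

(i) is NP-complete: one of Karp's 21 NP-complete problems.
(ii) is P: Floyd's tortoise-and-hare runs in O(n) time, O(1) space.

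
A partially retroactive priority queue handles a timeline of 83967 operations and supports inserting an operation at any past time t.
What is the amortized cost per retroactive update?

Partially retroactive priority queues (Demaine-Iacono-Langerman) allow updates at past times with queries only at the present. With a balanced BST over the m = 83967 timeline events tracking bridges, each retroactive insert or delete is O(log m) amortized.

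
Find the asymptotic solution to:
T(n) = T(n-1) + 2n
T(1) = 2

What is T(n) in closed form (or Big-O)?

Unrolling: T(n) = 2 + 2*(2 + 3 + ... + n) = 2 + 2*(n(n+1)/2 - 1) = O(n^2).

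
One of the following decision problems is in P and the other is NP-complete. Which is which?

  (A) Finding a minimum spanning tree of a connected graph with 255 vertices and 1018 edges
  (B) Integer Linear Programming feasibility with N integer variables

(A) is P: Kruskal's / Prim's algorithms run in polynomial time.
(B) is NP-complete: ILP feasibility is NP-complete (LP relaxation is in P).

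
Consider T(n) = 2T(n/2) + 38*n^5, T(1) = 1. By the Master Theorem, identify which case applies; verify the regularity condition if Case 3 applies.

a=2, b=2, f(n)=38*n^5.
log_2(2) = 1 < 5.
f(n) = Omega(n^(1+epsilon)) for some epsilon > 0, so Case 3 is the candidate.
Regularity: a*f(n/b) = 2*38*(n/2)^5 = (2/32)*38*n^5 <= c*f(n) with c = 2/32 < 1. Satisfied.
Case 3: T(n) = Theta(n^5).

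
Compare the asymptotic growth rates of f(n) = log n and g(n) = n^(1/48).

g(n) = n^(1/48) grows faster: any positive power of n dominates log n.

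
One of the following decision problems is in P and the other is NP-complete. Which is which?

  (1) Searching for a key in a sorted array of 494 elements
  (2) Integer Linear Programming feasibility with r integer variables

(1) is P: binary search runs in O(log n).
(2) is NP-complete: ILP feasibility is NP-complete (LP relaxation is in P).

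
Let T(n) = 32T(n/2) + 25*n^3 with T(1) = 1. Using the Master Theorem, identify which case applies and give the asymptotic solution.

a=32, b=2, f(n)=25*n^3.
log_2(32) = 5 > 3.
Since f(n) = O(n^3) is polynomially smaller than n^5, Case 1 applies.
T(n) = Theta(n^5).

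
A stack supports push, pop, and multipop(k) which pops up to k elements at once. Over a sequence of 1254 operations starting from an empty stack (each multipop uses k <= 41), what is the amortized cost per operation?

Each element is pushed exactly once and popped at most once (whether by pop or as part of a multipop). So the total number of individual pops over the whole sequence is at most the number of pushes, which is at most 1254. Total work <= 2 * 1254, hence O(1) amortized per operation.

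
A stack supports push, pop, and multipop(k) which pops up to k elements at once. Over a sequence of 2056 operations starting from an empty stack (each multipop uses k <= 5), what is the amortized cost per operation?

Each element is pushed exactly once and popped at most once (whether by pop or as part of a multipop). So the total number of individual pops over the whole sequence is at most the number of pushes, which is at most 2056. Total work <= 2 * 2056, hence O(1) amortized per operation.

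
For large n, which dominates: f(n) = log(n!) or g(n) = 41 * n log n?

f(n) = log(n!) and g(n) = 41 * n log n are Theta of each other: Stirling: log(n!) = n log n - n + O(log n) = Theta(n log n); the constant 41 doesn't change the Theta class.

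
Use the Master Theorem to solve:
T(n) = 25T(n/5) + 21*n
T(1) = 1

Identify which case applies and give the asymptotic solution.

a=25, b=5, f(n)=21*n.
log_5(25) = 2 > 1.
Since f(n) = O(n^1) is polynomially smaller than n^2, Case 1 applies.
T(n) = Theta(n^2).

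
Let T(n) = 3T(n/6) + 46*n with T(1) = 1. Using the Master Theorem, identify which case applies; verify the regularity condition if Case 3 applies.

a=3, b=6, f(n)=46*n.
log_6(3) = 0.6131 < 1.
f(n) = Omega(n^(0.6131+epsilon)) for some epsilon > 0, so Case 3 is the candidate.
Regularity: a*f(n/b) = 3*46*(n/6)^1 = (3/6)*46*n^1 <= c*f(n) with c = 3/6 < 1. Satisfied.
Case 3: T(n) = Theta(n).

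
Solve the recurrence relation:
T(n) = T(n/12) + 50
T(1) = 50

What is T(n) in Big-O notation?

Each step divides n by 12 and adds 50. After log_12(n) steps, T(n) = O(log n).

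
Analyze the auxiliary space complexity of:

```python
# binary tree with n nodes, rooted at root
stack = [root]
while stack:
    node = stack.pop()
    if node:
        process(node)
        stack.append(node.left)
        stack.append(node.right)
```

Space complexity: O(n).
Auxiliary storage grows linearly with the input size n in the worst case.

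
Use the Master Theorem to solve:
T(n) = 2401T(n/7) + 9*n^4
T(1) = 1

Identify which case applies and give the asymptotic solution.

a=2401, b=7, f(n)=9*n^4.
log_7(2401) = 4, so n^(log_b(a)) = n^4.
f(n) = Theta(n^4), so Case 2 applies.
T(n) = Theta(n^4 log n).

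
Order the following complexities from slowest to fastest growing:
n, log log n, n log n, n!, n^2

Ordered by growth rate: log log n < n < n log n < n^2 < n!.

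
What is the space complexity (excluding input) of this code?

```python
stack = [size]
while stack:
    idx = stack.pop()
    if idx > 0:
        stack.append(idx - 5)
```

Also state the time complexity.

Space complexity: O(1).
Only a constant amount of auxiliary storage is used; nothing grows with n.
Time complexity: O(n).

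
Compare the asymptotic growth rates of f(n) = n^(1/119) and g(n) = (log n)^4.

f(n) = n^(1/119) grows faster: any positive power of n dominates any polylog.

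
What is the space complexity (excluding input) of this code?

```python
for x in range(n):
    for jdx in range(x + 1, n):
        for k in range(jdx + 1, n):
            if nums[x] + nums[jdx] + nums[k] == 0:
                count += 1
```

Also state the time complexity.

Space complexity: O(1).
Only a constant amount of auxiliary storage is used; nothing grows with n.
Time complexity: O(n^3).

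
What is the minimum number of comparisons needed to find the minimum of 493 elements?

Finding the minimum requires 492 comparisons, identical reasoning to finding the maximum. Each comparison eliminates one candidate.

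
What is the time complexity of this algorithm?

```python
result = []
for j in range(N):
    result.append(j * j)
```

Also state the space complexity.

Time complexity: O(n).
Space complexity: O(n).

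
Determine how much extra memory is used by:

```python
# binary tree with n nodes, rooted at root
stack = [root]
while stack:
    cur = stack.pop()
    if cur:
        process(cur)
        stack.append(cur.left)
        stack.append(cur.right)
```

Space complexity: O(n).
Auxiliary storage grows linearly with the input size n in the worst case.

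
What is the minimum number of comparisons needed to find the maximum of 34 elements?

Finding the maximum requires 33 comparisons. Each comparison eliminates exactly one candidate. With 34 candidates, we need 33 eliminations.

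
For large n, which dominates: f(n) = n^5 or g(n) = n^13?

g(n) = n^13 grows faster: n^13/n^5 = n^8 -> infinity.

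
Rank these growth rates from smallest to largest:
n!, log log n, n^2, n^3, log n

Ordered by growth rate: log log n < log n < n^2 < n^3 < n!.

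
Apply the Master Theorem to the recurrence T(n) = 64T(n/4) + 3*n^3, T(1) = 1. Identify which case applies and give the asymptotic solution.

a=64, b=4, f(n)=3*n^3.
log_4(64) = 3, so n^(log_b(a)) = n^3.
f(n) = Theta(n^3), so Case 2 applies.
T(n) = Theta(n^3 log n).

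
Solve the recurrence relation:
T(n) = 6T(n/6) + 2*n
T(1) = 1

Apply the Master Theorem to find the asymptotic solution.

a=6, b=6, f(n)=2*n. log_6(6) = 1. Case 2: T(n) = O(n log n).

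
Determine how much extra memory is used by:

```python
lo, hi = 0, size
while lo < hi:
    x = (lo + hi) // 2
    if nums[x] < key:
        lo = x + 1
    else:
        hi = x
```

Space complexity: O(1).
Only a constant amount of auxiliary storage is used; nothing grows with n.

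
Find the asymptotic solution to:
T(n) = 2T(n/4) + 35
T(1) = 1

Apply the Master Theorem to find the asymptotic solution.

a=2, b=4, f(n)=35. log_4(2) = 0.5. Case 1 of Master Theorem: T(n) = O(n^0.5).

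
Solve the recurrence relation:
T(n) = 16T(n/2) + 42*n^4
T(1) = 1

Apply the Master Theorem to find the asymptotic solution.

a=16, b=2, f(n)=42*n^4. log_2(16) = 4. Case 2: T(n) = O(n^4 log n).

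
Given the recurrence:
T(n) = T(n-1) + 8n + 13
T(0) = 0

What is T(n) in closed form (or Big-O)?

Dominant term in sum is 8*sum(i, i=1..n) = 8*n*(n+1)/2 = O(n^2).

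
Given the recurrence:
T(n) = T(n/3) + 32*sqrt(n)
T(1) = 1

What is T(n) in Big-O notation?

Each level contributes sqrt(n/3^k). Geometric series with ratio 1/sqrt(3) < 1 sums to O(sqrt(n)).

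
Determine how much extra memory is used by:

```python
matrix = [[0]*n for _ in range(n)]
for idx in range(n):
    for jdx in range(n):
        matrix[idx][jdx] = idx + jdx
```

Space complexity: O(n^2).
A 2D structure of size n x n is allocated.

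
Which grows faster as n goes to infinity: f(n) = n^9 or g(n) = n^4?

f(n) = n^9 grows faster: n^9/n^4 = n^5 -> infinity.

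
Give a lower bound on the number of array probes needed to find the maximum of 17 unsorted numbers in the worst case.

Adversary: any unprobed cell could hold a value larger than everything seen so far. If fewer than 17 cells are probed, the adversary places the max in an unprobed cell. So all 17 cells must be examined; together with 17-1 comparisons this is tight.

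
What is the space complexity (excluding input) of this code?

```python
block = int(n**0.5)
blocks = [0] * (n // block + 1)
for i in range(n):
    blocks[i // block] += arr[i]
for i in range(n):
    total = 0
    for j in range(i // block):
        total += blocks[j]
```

Space complexity: O(sqrt(n)).
Storage scales with sqrt(n).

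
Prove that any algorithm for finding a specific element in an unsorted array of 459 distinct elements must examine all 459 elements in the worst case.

Adversary argument: if the algorithm examines fewer than 459 elements, the adversary places the target in an unexamined position. The algorithm cannot distinguish 'not present' from 'in unexamined position'.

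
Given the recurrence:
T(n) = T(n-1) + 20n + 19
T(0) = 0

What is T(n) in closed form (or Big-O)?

Dominant term in sum is 20*sum(i, i=1..n) = 20*n*(n+1)/2 = O(n^2).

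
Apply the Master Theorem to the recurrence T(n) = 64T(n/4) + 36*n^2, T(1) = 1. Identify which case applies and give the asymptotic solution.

a=64, b=4, f(n)=36*n^2.
log_4(64) = 3 > 2.
Since f(n) = O(n^2) is polynomially smaller than n^3, Case 1 applies.
T(n) = Theta(n^3).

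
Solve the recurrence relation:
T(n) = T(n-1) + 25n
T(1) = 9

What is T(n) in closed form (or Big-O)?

Unrolling: T(n) = 9 + 25*(2 + 3 + ... + n) = 9 + 25*(n(n+1)/2 - 1) = O(n^2).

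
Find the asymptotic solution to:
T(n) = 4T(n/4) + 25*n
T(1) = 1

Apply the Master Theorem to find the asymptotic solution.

a=4, b=4, f(n)=25*n. log_4(4) = 1. Case 2: T(n) = O(n log n).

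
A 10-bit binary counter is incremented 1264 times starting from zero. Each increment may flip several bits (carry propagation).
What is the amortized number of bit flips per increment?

Bit i flips on every 2^i-th increment, so over 1264 increments bit i flips floor(1264/2^i) times. Summing over i: total flips < 2 * 1264. Amortized: < 2 = O(1) per increment.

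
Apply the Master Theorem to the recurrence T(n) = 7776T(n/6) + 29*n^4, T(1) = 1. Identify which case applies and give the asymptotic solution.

a=7776, b=6, f(n)=29*n^4.
log_6(7776) = 5 > 4.
Since f(n) = O(n^4) is polynomially smaller than n^5, Case 1 applies.
T(n) = Theta(n^5).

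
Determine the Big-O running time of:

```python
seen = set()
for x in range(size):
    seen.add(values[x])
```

Time complexity: O(n).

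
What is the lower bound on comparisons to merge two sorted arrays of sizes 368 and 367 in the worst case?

Adversary: with |368 - 367| <= 1 the inputs can be fully interleaved so that every adjacent pair in the merged output comes from different arrays. Then each of the 734 adjacent pairs must be directly compared, or the algorithm cannot determine their relative order. Standard merge meets this bound.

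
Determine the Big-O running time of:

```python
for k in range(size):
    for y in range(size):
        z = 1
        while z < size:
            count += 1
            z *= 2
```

Time complexity: O(n^2 log n).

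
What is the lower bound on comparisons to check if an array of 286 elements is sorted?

To verify 286 elements are sorted, we must compare each consecutive pair. Skipping any pair allows an adversary to swap them. Therefore 285 comparisons are necessary and sufficient.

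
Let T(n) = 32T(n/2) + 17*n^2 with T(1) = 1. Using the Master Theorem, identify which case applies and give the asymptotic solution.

a=32, b=2, f(n)=17*n^2.
log_2(32) = 5 > 2.
Since f(n) = O(n^2) is polynomially smaller than n^5, Case 1 applies.
T(n) = Theta(n^5).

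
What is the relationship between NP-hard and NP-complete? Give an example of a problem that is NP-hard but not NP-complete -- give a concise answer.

NP-hard: at least as hard as any NP problem (but need not be in NP). NP-complete = NP-hard intersection NP. The Halting Problem is NP-hard but undecidable (not in NP). The optimization version of TSP is NP-hard but not a decision problem.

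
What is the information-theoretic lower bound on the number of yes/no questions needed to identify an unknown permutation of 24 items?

There are 24! = 620448401733239439360000 permutations. Each yes/no question gives at most 1 bit, so at least ceil(log_2(620448401733239439360000)) = 80 questions are needed.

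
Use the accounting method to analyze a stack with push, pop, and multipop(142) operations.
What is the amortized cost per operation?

Assign 2 credits per push (1 for the push, 1 saved for a future pop). Each pop or element popped by multipop(142) uses 1 saved credit. Total credits never go negative, so amortized cost is O(1).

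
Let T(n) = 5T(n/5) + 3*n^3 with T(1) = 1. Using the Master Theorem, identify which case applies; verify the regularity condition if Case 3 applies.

a=5, b=5, f(n)=3*n^3.
log_5(5) = 1 < 3.
f(n) = Omega(n^(1+epsilon)) for some epsilon > 0, so Case 3 is the candidate.
Regularity: a*f(n/b) = 5*3*(n/5)^3 = (5/125)*3*n^3 <= c*f(n) with c = 5/125 < 1. Satisfied.
Case 3: T(n) = Theta(n^3).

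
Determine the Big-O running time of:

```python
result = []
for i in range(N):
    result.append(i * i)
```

Time complexity: O(n).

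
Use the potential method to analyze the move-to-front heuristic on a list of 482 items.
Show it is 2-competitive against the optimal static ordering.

Let Phi = number of inversions between the MTF list and the optimal static list (0 <= Phi <= C(482,2)). Accessing an element at MTF position k and optimal position j: the move-to-front destroys all k-1 inversions in front of it that are not in front in optimal (>= k-j of them) and creates at most j-1 new ones. Amortized cost <= k + (j-1) - (k-j) = 2j - 1 <= 2 * optimal cost.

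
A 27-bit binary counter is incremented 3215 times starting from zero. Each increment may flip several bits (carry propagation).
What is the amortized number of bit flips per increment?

Bit i flips on every 2^i-th increment, so over 3215 increments bit i flips floor(3215/2^i) times. Summing over i: total flips < 2 * 3215. Amortized: < 2 = O(1) per increment.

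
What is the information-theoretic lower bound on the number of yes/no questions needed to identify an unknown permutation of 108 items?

There are 108! = 1324641819451828974499891837121832599810209360673358065686551152497461815091591578895743130235002378688844343005686404521144382704205360039762937774080000000000000000000000000 permutations. Each yes/no question gives at most 1 bit, so at least ceil(log_2(1324641819451828974499891837121832599810209360673358065686551152497461815091591578895743130235002378688844343005686404521144382704205360039762937774080000000000000000000000000)) = 579 questions are needed.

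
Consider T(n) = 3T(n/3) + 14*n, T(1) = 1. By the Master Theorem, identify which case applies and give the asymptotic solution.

a=3, b=3, f(n)=14*n.
log_3(3) = 1, so n^(log_b(a)) = n.
f(n) = Theta(n), so Case 2 applies.
T(n) = Theta(n log n).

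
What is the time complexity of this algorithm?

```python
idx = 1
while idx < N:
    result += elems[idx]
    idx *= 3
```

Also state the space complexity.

Time complexity: O(log n).
Space complexity: O(1).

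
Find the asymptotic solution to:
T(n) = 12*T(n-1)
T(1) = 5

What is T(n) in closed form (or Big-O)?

Each step multiplies by 12. T(n) = T(1)*12^(n-1) = 5*12^(n-1).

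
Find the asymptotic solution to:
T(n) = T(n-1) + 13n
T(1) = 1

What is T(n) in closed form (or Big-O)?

Unrolling: T(n) = 1 + 13*(2 + 3 + ... + n) = 1 + 13*(n(n+1)/2 - 1) = O(n^2).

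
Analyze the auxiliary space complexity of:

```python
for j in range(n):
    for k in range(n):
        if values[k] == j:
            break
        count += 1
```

Space complexity: O(1).
Only a constant amount of auxiliary storage is used; nothing grows with n.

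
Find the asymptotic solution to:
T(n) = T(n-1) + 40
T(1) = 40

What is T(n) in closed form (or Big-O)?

Unrolling: T(n) = T(n-1) + 40 = T(n-2) + 2*40 = ... = T(1) + (n-1)*40 = 40 + (n-1)*40 = 40n.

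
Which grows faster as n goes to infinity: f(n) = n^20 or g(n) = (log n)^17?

f(n) = n^20 grows faster: any positive polynomial dominates any polylog.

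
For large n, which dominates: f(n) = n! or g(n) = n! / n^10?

f(n) = n! grows faster: the ratio n!/(n!/n^10) = n^10 -> infinity.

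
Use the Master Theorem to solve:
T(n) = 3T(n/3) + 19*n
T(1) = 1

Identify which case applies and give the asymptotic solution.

a=3, b=3, f(n)=19*n.
log_3(3) = 1, so n^(log_b(a)) = n.
f(n) = Theta(n), so Case 2 applies.
T(n) = Theta(n log n).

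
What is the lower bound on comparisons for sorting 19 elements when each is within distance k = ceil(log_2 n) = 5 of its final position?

Partition the 19 positions into floor(n/k) blocks of k = 5 consecutive positions; any permutation within a block keeps every element within k of its final position, so there are at least (k!)^(n/k) distinguishable inputs. Lower bound: log_2((k!)^(n/k)) = (n/k) * log_2(k!) = Theta(n log k); with k = ceil(log_2 n), this is Omega(n log log n).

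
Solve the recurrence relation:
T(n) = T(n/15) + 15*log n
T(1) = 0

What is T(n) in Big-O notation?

Each of the log_15(n) levels adds O(log n). T(n) = O(log^2 n).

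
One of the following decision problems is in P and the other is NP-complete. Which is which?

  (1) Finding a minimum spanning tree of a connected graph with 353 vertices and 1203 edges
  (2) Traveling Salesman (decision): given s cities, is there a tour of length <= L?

(1) is P: Kruskal's / Prim's algorithms run in polynomial time.
(2) is NP-complete: reduces from Hamiltonian Cycle.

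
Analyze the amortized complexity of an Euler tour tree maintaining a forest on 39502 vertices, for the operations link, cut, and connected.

An Euler tour tree stores each tree's Euler tour as a balanced BST keyed by tour position. On 39502 vertices: link concatenates two tours via O(1) splits/joins of size <= 2*39502 (O(log n)); cut splits the tour at the two occurrences of the edge (O(log n)); connected compares BST roots (O(log n) to find the root). All O(log n) amortized.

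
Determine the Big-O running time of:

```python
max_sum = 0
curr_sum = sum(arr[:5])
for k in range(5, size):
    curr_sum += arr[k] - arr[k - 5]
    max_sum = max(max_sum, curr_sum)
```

Time complexity: O(n).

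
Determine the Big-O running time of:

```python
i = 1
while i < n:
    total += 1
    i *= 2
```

Time complexity: O(log n).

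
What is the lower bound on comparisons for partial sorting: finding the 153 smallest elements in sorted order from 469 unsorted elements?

Finding 153 smallest of 469 in sorted order: Omega(469) to identify the 153 smallest, plus Omega(153 log 153) to sort them. Total: Omega(n + k log k).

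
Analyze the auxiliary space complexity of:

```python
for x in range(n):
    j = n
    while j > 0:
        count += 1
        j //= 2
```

Space complexity: O(1).
Only a constant amount of auxiliary storage is used; nothing grows with n.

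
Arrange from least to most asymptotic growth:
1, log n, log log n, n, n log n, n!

Ordered by growth rate: 1 < log log n < log n < n < n log n < n!.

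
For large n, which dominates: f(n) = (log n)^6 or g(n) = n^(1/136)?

g(n) = n^(1/136) grows faster: any positive power of n dominates any polylog.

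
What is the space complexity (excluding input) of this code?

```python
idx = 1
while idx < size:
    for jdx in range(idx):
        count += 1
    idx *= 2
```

Space complexity: O(1).
Only a constant amount of auxiliary storage is used; nothing grows with n.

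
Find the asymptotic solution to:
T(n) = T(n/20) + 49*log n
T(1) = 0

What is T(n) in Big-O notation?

Each of the log_20(n) levels adds O(log n). T(n) = O(log^2 n).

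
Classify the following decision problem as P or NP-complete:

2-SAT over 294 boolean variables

This problem is in P: 2-SAT is solvable in linear time via implication-graph SCCs.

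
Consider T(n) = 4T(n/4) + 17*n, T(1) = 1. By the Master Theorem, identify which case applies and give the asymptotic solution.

a=4, b=4, f(n)=17*n.
log_4(4) = 1, so n^(log_b(a)) = n.
f(n) = Theta(n), so Case 2 applies.
T(n) = Theta(n log n).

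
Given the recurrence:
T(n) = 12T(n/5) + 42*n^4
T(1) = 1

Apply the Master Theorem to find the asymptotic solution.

a=12, b=5, f(n)=42*n^4. log_5(12) = 1.544 < 4. Case 3: T(n) = O(n^4).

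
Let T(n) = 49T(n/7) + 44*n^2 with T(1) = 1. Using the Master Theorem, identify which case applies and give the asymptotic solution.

a=49, b=7, f(n)=44*n^2.
log_7(49) = 2, so n^(log_b(a)) = n^2.
f(n) = Theta(n^2), so Case 2 applies.
T(n) = Theta(n^2 log n).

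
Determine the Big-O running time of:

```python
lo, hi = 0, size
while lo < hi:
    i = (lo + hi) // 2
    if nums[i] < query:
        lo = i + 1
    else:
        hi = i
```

Time complexity: O(log n).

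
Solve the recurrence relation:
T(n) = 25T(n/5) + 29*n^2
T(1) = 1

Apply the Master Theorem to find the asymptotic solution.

a=25, b=5, f(n)=29*n^2. log_5(25) = 2. Case 2: T(n) = O(n^2 log n).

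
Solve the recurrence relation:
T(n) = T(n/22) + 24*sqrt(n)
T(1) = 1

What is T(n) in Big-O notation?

Each level contributes sqrt(n/22^k). Geometric series with ratio 1/sqrt(22) < 1 sums to O(sqrt(n)).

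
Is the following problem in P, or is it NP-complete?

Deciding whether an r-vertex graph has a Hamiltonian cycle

This problem is NP-complete: one of Karp's 21 NP-complete problems.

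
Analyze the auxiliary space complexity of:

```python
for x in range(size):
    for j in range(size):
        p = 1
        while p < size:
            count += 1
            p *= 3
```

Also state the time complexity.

Space complexity: O(1).
Only a constant amount of auxiliary storage is used; nothing grows with n.
Time complexity: O(n^2 log n).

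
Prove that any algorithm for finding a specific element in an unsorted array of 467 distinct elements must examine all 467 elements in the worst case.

Adversary argument: if the algorithm examines fewer than 467 elements, the adversary places the target in an unexamined position. The algorithm cannot distinguish 'not present' from 'in unexamined position'.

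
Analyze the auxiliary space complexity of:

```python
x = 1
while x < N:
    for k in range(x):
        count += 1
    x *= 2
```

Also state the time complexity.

Space complexity: O(1).
Only a constant amount of auxiliary storage is used; nothing grows with n.
Time complexity: O(n).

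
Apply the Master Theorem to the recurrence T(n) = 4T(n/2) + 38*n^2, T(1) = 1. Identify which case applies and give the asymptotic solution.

a=4, b=2, f(n)=38*n^2.
log_2(4) = 2, so n^(log_b(a)) = n^2.
f(n) = Theta(n^2), so Case 2 applies.
T(n) = Theta(n^2 log n).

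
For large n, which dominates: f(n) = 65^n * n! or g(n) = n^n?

f(n) = 65^n * n! grows faster: by Stirling n! ~ sqrt(2 pi n)(n/e)^n, so 65^n n! / n^n ~ (65/e)^n sqrt(2 pi n) -> infinity since 65/e > 1.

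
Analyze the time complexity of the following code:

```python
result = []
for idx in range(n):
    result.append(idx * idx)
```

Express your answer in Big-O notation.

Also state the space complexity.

Time complexity: O(n).
Space complexity: O(n).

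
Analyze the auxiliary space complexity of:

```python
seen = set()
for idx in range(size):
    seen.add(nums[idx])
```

Space complexity: O(n).
Auxiliary storage grows linearly with the input size n in the worst case.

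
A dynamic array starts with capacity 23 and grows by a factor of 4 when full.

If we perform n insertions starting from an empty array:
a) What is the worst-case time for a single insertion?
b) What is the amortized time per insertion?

(a) Worst-case single insertion: O(n) -- when the array is full at capacity c, the resize copies all c elements, and c can be Theta(n).
(b) Resizes happen at sizes 23, 92, 368, ... Total copy cost for n insertions: 23 + 92 + ... = O(n) (geometric series with ratio 1/4). Amortized cost per insertion: O(n)/n = O(1).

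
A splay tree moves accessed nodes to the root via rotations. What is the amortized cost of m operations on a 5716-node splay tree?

Using a potential function Phi = sum of log(size of subtree) for each node, each splay operation has amortized cost O(log n) where n = 5716. Bad individual operations (O(n)) are offset by decreased potential.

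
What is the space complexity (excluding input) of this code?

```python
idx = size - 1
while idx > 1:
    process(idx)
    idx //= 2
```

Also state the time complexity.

Space complexity: O(1).
Only a constant amount of auxiliary storage is used; nothing grows with n.
Time complexity: O(log n).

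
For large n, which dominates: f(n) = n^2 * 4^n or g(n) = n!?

g(n) = n! grows faster: by Stirling n! ~ (n/e)^n sqrt(2*pi*n); (n/e)^n eventually dominates n^2 * 4^n.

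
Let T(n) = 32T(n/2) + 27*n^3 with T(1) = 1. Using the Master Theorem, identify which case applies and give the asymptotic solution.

a=32, b=2, f(n)=27*n^3.
log_2(32) = 5 > 3.
Since f(n) = O(n^3) is polynomially smaller than n^5, Case 1 applies.
T(n) = Theta(n^5).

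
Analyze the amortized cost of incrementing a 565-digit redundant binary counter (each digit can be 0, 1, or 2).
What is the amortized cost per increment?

A redundant counter on 565 digits allows digit values 0, 1, 2. Increment adds 1 to the least significant digit and carries any 2 to a 0 plus +1 on the next digit. With potential Phi = (number of 2-digits), each increment does O(1) actual work plus a chain of carries, each of which decreases Phi by 1. Amortized O(1).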